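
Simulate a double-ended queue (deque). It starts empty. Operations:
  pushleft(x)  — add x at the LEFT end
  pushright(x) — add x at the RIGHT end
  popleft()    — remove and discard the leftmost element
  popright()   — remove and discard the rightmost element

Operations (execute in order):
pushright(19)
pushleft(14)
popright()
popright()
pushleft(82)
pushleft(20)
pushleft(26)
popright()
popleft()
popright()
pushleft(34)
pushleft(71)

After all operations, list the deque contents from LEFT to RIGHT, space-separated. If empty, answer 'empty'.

Answer: 71 34

Derivation:
pushright(19): [19]
pushleft(14): [14, 19]
popright(): [14]
popright(): []
pushleft(82): [82]
pushleft(20): [20, 82]
pushleft(26): [26, 20, 82]
popright(): [26, 20]
popleft(): [20]
popright(): []
pushleft(34): [34]
pushleft(71): [71, 34]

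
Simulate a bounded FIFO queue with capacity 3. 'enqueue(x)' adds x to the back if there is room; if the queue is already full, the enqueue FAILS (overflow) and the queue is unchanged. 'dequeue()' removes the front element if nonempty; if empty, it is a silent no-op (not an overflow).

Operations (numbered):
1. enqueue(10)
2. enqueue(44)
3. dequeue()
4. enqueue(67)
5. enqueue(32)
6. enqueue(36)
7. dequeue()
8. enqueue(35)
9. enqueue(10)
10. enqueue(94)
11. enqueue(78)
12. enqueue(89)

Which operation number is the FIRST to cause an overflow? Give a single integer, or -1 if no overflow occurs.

1. enqueue(10): size=1
2. enqueue(44): size=2
3. dequeue(): size=1
4. enqueue(67): size=2
5. enqueue(32): size=3
6. enqueue(36): size=3=cap → OVERFLOW (fail)
7. dequeue(): size=2
8. enqueue(35): size=3
9. enqueue(10): size=3=cap → OVERFLOW (fail)
10. enqueue(94): size=3=cap → OVERFLOW (fail)
11. enqueue(78): size=3=cap → OVERFLOW (fail)
12. enqueue(89): size=3=cap → OVERFLOW (fail)

Answer: 6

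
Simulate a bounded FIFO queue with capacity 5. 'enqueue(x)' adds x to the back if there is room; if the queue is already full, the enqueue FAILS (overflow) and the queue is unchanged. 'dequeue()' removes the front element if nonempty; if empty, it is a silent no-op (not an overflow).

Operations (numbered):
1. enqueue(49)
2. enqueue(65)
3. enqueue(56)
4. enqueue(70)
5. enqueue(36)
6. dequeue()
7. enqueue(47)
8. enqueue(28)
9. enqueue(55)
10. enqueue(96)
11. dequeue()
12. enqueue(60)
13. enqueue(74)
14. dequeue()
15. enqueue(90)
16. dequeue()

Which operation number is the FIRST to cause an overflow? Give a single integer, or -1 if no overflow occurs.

1. enqueue(49): size=1
2. enqueue(65): size=2
3. enqueue(56): size=3
4. enqueue(70): size=4
5. enqueue(36): size=5
6. dequeue(): size=4
7. enqueue(47): size=5
8. enqueue(28): size=5=cap → OVERFLOW (fail)
9. enqueue(55): size=5=cap → OVERFLOW (fail)
10. enqueue(96): size=5=cap → OVERFLOW (fail)
11. dequeue(): size=4
12. enqueue(60): size=5
13. enqueue(74): size=5=cap → OVERFLOW (fail)
14. dequeue(): size=4
15. enqueue(90): size=5
16. dequeue(): size=4

Answer: 8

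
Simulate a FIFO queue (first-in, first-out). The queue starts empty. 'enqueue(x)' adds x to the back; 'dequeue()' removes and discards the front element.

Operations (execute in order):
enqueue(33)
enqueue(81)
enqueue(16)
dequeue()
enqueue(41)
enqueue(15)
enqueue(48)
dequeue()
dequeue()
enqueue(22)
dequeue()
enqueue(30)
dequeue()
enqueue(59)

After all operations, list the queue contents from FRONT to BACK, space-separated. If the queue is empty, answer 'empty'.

Answer: 48 22 30 59

Derivation:
enqueue(33): [33]
enqueue(81): [33, 81]
enqueue(16): [33, 81, 16]
dequeue(): [81, 16]
enqueue(41): [81, 16, 41]
enqueue(15): [81, 16, 41, 15]
enqueue(48): [81, 16, 41, 15, 48]
dequeue(): [16, 41, 15, 48]
dequeue(): [41, 15, 48]
enqueue(22): [41, 15, 48, 22]
dequeue(): [15, 48, 22]
enqueue(30): [15, 48, 22, 30]
dequeue(): [48, 22, 30]
enqueue(59): [48, 22, 30, 59]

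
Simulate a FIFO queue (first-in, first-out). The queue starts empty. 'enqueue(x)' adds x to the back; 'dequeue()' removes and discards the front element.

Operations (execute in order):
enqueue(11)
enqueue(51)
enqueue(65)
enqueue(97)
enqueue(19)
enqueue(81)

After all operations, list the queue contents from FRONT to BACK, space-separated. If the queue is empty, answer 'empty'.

enqueue(11): [11]
enqueue(51): [11, 51]
enqueue(65): [11, 51, 65]
enqueue(97): [11, 51, 65, 97]
enqueue(19): [11, 51, 65, 97, 19]
enqueue(81): [11, 51, 65, 97, 19, 81]

Answer: 11 51 65 97 19 81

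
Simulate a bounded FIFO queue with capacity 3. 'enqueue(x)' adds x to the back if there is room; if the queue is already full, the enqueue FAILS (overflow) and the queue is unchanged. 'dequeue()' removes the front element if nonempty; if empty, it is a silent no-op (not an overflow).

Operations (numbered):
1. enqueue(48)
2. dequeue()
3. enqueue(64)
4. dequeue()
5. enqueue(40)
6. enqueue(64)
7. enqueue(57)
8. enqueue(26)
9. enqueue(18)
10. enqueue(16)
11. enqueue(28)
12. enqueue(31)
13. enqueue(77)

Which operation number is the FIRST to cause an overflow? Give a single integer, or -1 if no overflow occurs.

1. enqueue(48): size=1
2. dequeue(): size=0
3. enqueue(64): size=1
4. dequeue(): size=0
5. enqueue(40): size=1
6. enqueue(64): size=2
7. enqueue(57): size=3
8. enqueue(26): size=3=cap → OVERFLOW (fail)
9. enqueue(18): size=3=cap → OVERFLOW (fail)
10. enqueue(16): size=3=cap → OVERFLOW (fail)
11. enqueue(28): size=3=cap → OVERFLOW (fail)
12. enqueue(31): size=3=cap → OVERFLOW (fail)
13. enqueue(77): size=3=cap → OVERFLOW (fail)

Answer: 8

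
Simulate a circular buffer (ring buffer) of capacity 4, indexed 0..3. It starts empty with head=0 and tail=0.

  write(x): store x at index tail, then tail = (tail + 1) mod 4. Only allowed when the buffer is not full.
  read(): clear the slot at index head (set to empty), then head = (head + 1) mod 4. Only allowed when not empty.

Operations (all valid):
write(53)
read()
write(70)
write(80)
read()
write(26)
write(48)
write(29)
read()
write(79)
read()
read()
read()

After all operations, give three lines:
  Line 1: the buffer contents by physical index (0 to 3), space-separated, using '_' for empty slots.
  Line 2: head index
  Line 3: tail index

Answer: _ _ 79 _
2
3

Derivation:
write(53): buf=[53 _ _ _], head=0, tail=1, size=1
read(): buf=[_ _ _ _], head=1, tail=1, size=0
write(70): buf=[_ 70 _ _], head=1, tail=2, size=1
write(80): buf=[_ 70 80 _], head=1, tail=3, size=2
read(): buf=[_ _ 80 _], head=2, tail=3, size=1
write(26): buf=[_ _ 80 26], head=2, tail=0, size=2
write(48): buf=[48 _ 80 26], head=2, tail=1, size=3
write(29): buf=[48 29 80 26], head=2, tail=2, size=4
read(): buf=[48 29 _ 26], head=3, tail=2, size=3
write(79): buf=[48 29 79 26], head=3, tail=3, size=4
read(): buf=[48 29 79 _], head=0, tail=3, size=3
read(): buf=[_ 29 79 _], head=1, tail=3, size=2
read(): buf=[_ _ 79 _], head=2, tail=3, size=1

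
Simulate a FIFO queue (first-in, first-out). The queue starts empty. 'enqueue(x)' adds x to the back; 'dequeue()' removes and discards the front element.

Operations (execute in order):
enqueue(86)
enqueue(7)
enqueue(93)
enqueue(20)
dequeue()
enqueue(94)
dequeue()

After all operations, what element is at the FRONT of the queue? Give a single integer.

enqueue(86): queue = [86]
enqueue(7): queue = [86, 7]
enqueue(93): queue = [86, 7, 93]
enqueue(20): queue = [86, 7, 93, 20]
dequeue(): queue = [7, 93, 20]
enqueue(94): queue = [7, 93, 20, 94]
dequeue(): queue = [93, 20, 94]

Answer: 93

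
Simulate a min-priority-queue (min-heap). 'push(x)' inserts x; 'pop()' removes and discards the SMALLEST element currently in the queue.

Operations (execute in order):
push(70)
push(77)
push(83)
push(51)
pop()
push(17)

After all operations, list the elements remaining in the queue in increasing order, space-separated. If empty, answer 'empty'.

push(70): heap contents = [70]
push(77): heap contents = [70, 77]
push(83): heap contents = [70, 77, 83]
push(51): heap contents = [51, 70, 77, 83]
pop() → 51: heap contents = [70, 77, 83]
push(17): heap contents = [17, 70, 77, 83]

Answer: 17 70 77 83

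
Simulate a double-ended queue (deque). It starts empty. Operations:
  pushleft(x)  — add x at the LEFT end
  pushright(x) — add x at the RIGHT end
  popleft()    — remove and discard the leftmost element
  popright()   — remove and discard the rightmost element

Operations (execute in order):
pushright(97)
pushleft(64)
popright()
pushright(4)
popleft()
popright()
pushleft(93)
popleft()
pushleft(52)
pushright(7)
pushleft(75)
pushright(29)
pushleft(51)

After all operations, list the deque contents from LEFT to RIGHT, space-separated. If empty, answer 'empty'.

Answer: 51 75 52 7 29

Derivation:
pushright(97): [97]
pushleft(64): [64, 97]
popright(): [64]
pushright(4): [64, 4]
popleft(): [4]
popright(): []
pushleft(93): [93]
popleft(): []
pushleft(52): [52]
pushright(7): [52, 7]
pushleft(75): [75, 52, 7]
pushright(29): [75, 52, 7, 29]
pushleft(51): [51, 75, 52, 7, 29]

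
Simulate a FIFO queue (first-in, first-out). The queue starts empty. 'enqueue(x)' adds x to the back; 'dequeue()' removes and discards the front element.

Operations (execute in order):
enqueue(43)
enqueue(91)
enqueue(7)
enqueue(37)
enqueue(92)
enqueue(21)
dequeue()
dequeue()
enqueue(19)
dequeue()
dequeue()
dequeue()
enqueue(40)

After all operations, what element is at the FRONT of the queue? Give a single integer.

Answer: 21

Derivation:
enqueue(43): queue = [43]
enqueue(91): queue = [43, 91]
enqueue(7): queue = [43, 91, 7]
enqueue(37): queue = [43, 91, 7, 37]
enqueue(92): queue = [43, 91, 7, 37, 92]
enqueue(21): queue = [43, 91, 7, 37, 92, 21]
dequeue(): queue = [91, 7, 37, 92, 21]
dequeue(): queue = [7, 37, 92, 21]
enqueue(19): queue = [7, 37, 92, 21, 19]
dequeue(): queue = [37, 92, 21, 19]
dequeue(): queue = [92, 21, 19]
dequeue(): queue = [21, 19]
enqueue(40): queue = [21, 19, 40]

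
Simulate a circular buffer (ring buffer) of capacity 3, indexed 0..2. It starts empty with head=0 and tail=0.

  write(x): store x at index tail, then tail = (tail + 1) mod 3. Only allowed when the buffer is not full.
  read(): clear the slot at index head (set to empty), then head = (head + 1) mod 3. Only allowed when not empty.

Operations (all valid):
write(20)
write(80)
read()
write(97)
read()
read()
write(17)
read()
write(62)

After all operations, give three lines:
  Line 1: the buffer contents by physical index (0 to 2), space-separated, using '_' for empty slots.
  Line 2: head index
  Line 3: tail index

write(20): buf=[20 _ _], head=0, tail=1, size=1
write(80): buf=[20 80 _], head=0, tail=2, size=2
read(): buf=[_ 80 _], head=1, tail=2, size=1
write(97): buf=[_ 80 97], head=1, tail=0, size=2
read(): buf=[_ _ 97], head=2, tail=0, size=1
read(): buf=[_ _ _], head=0, tail=0, size=0
write(17): buf=[17 _ _], head=0, tail=1, size=1
read(): buf=[_ _ _], head=1, tail=1, size=0
write(62): buf=[_ 62 _], head=1, tail=2, size=1

Answer: _ 62 _
1
2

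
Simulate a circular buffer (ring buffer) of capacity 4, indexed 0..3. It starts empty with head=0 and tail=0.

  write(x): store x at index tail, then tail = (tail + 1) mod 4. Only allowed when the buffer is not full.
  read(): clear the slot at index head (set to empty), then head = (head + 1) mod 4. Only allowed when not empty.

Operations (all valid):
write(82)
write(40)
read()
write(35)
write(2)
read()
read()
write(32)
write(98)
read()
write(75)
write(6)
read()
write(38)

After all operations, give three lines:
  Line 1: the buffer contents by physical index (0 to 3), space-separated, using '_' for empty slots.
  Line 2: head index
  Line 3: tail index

Answer: 38 98 75 6
1
1

Derivation:
write(82): buf=[82 _ _ _], head=0, tail=1, size=1
write(40): buf=[82 40 _ _], head=0, tail=2, size=2
read(): buf=[_ 40 _ _], head=1, tail=2, size=1
write(35): buf=[_ 40 35 _], head=1, tail=3, size=2
write(2): buf=[_ 40 35 2], head=1, tail=0, size=3
read(): buf=[_ _ 35 2], head=2, tail=0, size=2
read(): buf=[_ _ _ 2], head=3, tail=0, size=1
write(32): buf=[32 _ _ 2], head=3, tail=1, size=2
write(98): buf=[32 98 _ 2], head=3, tail=2, size=3
read(): buf=[32 98 _ _], head=0, tail=2, size=2
write(75): buf=[32 98 75 _], head=0, tail=3, size=3
write(6): buf=[32 98 75 6], head=0, tail=0, size=4
read(): buf=[_ 98 75 6], head=1, tail=0, size=3
write(38): buf=[38 98 75 6], head=1, tail=1, size=4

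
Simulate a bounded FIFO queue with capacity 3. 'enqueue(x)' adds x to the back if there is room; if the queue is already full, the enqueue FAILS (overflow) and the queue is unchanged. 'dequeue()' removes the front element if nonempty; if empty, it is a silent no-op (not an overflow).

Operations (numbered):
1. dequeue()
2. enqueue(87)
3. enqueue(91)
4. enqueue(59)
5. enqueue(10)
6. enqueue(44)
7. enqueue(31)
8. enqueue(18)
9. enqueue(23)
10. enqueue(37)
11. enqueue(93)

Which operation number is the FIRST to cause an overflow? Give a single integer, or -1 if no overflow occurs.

1. dequeue(): empty, no-op, size=0
2. enqueue(87): size=1
3. enqueue(91): size=2
4. enqueue(59): size=3
5. enqueue(10): size=3=cap → OVERFLOW (fail)
6. enqueue(44): size=3=cap → OVERFLOW (fail)
7. enqueue(31): size=3=cap → OVERFLOW (fail)
8. enqueue(18): size=3=cap → OVERFLOW (fail)
9. enqueue(23): size=3=cap → OVERFLOW (fail)
10. enqueue(37): size=3=cap → OVERFLOW (fail)
11. enqueue(93): size=3=cap → OVERFLOW (fail)

Answer: 5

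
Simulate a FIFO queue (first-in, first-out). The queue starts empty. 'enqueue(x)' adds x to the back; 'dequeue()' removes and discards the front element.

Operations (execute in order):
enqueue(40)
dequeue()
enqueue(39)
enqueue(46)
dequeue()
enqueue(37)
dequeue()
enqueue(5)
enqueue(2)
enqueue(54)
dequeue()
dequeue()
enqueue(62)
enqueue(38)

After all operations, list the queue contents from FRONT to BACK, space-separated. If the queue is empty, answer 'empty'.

Answer: 2 54 62 38

Derivation:
enqueue(40): [40]
dequeue(): []
enqueue(39): [39]
enqueue(46): [39, 46]
dequeue(): [46]
enqueue(37): [46, 37]
dequeue(): [37]
enqueue(5): [37, 5]
enqueue(2): [37, 5, 2]
enqueue(54): [37, 5, 2, 54]
dequeue(): [5, 2, 54]
dequeue(): [2, 54]
enqueue(62): [2, 54, 62]
enqueue(38): [2, 54, 62, 38]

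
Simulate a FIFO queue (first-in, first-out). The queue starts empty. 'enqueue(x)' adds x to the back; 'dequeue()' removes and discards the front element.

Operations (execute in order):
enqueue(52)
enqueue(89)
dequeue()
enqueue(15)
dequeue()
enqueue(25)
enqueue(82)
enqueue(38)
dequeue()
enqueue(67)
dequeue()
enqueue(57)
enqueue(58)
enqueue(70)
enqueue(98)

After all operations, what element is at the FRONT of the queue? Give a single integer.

Answer: 82

Derivation:
enqueue(52): queue = [52]
enqueue(89): queue = [52, 89]
dequeue(): queue = [89]
enqueue(15): queue = [89, 15]
dequeue(): queue = [15]
enqueue(25): queue = [15, 25]
enqueue(82): queue = [15, 25, 82]
enqueue(38): queue = [15, 25, 82, 38]
dequeue(): queue = [25, 82, 38]
enqueue(67): queue = [25, 82, 38, 67]
dequeue(): queue = [82, 38, 67]
enqueue(57): queue = [82, 38, 67, 57]
enqueue(58): queue = [82, 38, 67, 57, 58]
enqueue(70): queue = [82, 38, 67, 57, 58, 70]
enqueue(98): queue = [82, 38, 67, 57, 58, 70, 98]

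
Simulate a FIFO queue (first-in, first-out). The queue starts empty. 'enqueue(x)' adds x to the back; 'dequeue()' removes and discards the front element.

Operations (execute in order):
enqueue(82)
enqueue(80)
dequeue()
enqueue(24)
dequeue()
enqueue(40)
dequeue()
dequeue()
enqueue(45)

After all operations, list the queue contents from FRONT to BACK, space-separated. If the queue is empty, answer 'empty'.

enqueue(82): [82]
enqueue(80): [82, 80]
dequeue(): [80]
enqueue(24): [80, 24]
dequeue(): [24]
enqueue(40): [24, 40]
dequeue(): [40]
dequeue(): []
enqueue(45): [45]

Answer: 45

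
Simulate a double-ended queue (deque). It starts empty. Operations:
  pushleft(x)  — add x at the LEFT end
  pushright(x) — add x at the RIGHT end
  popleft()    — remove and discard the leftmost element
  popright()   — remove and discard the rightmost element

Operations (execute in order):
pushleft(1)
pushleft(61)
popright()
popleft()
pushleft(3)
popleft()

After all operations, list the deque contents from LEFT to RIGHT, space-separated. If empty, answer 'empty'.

pushleft(1): [1]
pushleft(61): [61, 1]
popright(): [61]
popleft(): []
pushleft(3): [3]
popleft(): []

Answer: empty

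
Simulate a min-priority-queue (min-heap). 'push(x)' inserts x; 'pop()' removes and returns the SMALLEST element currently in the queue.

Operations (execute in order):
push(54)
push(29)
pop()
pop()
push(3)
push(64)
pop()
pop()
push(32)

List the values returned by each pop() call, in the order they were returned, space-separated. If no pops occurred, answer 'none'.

Answer: 29 54 3 64

Derivation:
push(54): heap contents = [54]
push(29): heap contents = [29, 54]
pop() → 29: heap contents = [54]
pop() → 54: heap contents = []
push(3): heap contents = [3]
push(64): heap contents = [3, 64]
pop() → 3: heap contents = [64]
pop() → 64: heap contents = []
push(32): heap contents = [32]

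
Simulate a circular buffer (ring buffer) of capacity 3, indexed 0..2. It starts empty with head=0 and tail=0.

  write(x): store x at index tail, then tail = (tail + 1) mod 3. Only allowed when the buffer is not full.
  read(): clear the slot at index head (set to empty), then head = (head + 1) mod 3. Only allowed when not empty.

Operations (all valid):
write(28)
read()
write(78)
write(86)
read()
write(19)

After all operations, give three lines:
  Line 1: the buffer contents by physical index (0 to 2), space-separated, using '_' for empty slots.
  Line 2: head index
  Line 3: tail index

write(28): buf=[28 _ _], head=0, tail=1, size=1
read(): buf=[_ _ _], head=1, tail=1, size=0
write(78): buf=[_ 78 _], head=1, tail=2, size=1
write(86): buf=[_ 78 86], head=1, tail=0, size=2
read(): buf=[_ _ 86], head=2, tail=0, size=1
write(19): buf=[19 _ 86], head=2, tail=1, size=2

Answer: 19 _ 86
2
1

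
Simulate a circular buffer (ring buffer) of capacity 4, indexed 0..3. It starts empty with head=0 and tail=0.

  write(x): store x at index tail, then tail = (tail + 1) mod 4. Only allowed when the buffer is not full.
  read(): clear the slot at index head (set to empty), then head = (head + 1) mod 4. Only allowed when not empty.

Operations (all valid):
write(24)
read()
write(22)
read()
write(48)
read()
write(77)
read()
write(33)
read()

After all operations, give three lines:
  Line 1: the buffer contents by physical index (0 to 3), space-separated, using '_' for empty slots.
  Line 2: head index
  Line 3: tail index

Answer: _ _ _ _
1
1

Derivation:
write(24): buf=[24 _ _ _], head=0, tail=1, size=1
read(): buf=[_ _ _ _], head=1, tail=1, size=0
write(22): buf=[_ 22 _ _], head=1, tail=2, size=1
read(): buf=[_ _ _ _], head=2, tail=2, size=0
write(48): buf=[_ _ 48 _], head=2, tail=3, size=1
read(): buf=[_ _ _ _], head=3, tail=3, size=0
write(77): buf=[_ _ _ 77], head=3, tail=0, size=1
read(): buf=[_ _ _ _], head=0, tail=0, size=0
write(33): buf=[33 _ _ _], head=0, tail=1, size=1
read(): buf=[_ _ _ _], head=1, tail=1, size=0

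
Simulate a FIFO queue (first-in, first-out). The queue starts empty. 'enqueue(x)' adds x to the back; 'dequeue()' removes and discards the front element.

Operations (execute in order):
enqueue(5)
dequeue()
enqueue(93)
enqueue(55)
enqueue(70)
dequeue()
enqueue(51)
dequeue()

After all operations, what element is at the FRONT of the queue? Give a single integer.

enqueue(5): queue = [5]
dequeue(): queue = []
enqueue(93): queue = [93]
enqueue(55): queue = [93, 55]
enqueue(70): queue = [93, 55, 70]
dequeue(): queue = [55, 70]
enqueue(51): queue = [55, 70, 51]
dequeue(): queue = [70, 51]

Answer: 70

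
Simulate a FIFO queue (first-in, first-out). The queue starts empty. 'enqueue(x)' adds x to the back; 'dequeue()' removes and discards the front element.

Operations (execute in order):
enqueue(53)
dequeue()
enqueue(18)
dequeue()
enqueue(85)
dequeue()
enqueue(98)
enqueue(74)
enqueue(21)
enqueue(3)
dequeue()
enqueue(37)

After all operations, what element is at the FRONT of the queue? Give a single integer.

enqueue(53): queue = [53]
dequeue(): queue = []
enqueue(18): queue = [18]
dequeue(): queue = []
enqueue(85): queue = [85]
dequeue(): queue = []
enqueue(98): queue = [98]
enqueue(74): queue = [98, 74]
enqueue(21): queue = [98, 74, 21]
enqueue(3): queue = [98, 74, 21, 3]
dequeue(): queue = [74, 21, 3]
enqueue(37): queue = [74, 21, 3, 37]

Answer: 74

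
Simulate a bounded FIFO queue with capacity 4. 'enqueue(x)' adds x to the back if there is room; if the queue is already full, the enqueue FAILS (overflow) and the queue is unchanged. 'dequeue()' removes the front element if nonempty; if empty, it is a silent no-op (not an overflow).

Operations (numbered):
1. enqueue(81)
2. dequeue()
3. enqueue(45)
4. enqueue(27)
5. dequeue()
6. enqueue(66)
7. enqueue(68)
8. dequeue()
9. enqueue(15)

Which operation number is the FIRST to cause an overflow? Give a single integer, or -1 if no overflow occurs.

1. enqueue(81): size=1
2. dequeue(): size=0
3. enqueue(45): size=1
4. enqueue(27): size=2
5. dequeue(): size=1
6. enqueue(66): size=2
7. enqueue(68): size=3
8. dequeue(): size=2
9. enqueue(15): size=3

Answer: -1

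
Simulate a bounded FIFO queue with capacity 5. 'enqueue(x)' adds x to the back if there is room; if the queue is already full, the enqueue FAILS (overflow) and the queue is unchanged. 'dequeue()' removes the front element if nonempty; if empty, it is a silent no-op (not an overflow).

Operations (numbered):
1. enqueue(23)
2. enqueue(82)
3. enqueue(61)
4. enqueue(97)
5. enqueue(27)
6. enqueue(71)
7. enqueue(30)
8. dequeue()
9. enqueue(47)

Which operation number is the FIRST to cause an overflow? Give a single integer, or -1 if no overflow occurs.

Answer: 6

Derivation:
1. enqueue(23): size=1
2. enqueue(82): size=2
3. enqueue(61): size=3
4. enqueue(97): size=4
5. enqueue(27): size=5
6. enqueue(71): size=5=cap → OVERFLOW (fail)
7. enqueue(30): size=5=cap → OVERFLOW (fail)
8. dequeue(): size=4
9. enqueue(47): size=5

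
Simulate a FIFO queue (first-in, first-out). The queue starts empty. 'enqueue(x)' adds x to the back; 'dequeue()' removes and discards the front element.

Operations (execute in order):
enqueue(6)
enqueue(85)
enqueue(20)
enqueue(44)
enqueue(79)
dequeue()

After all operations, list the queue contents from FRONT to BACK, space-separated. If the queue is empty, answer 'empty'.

enqueue(6): [6]
enqueue(85): [6, 85]
enqueue(20): [6, 85, 20]
enqueue(44): [6, 85, 20, 44]
enqueue(79): [6, 85, 20, 44, 79]
dequeue(): [85, 20, 44, 79]

Answer: 85 20 44 79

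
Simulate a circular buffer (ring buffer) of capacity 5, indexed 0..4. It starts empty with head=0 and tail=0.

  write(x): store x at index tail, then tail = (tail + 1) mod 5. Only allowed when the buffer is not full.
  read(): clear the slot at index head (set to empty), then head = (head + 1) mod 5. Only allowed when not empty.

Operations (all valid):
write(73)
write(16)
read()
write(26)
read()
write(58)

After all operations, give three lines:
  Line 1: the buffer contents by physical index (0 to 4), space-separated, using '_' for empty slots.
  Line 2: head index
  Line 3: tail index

write(73): buf=[73 _ _ _ _], head=0, tail=1, size=1
write(16): buf=[73 16 _ _ _], head=0, tail=2, size=2
read(): buf=[_ 16 _ _ _], head=1, tail=2, size=1
write(26): buf=[_ 16 26 _ _], head=1, tail=3, size=2
read(): buf=[_ _ 26 _ _], head=2, tail=3, size=1
write(58): buf=[_ _ 26 58 _], head=2, tail=4, size=2

Answer: _ _ 26 58 _
2
4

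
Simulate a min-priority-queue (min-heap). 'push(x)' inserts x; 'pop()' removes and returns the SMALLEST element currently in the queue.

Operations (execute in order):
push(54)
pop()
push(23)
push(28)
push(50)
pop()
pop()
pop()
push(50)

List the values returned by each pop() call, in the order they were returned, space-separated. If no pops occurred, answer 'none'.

Answer: 54 23 28 50

Derivation:
push(54): heap contents = [54]
pop() → 54: heap contents = []
push(23): heap contents = [23]
push(28): heap contents = [23, 28]
push(50): heap contents = [23, 28, 50]
pop() → 23: heap contents = [28, 50]
pop() → 28: heap contents = [50]
pop() → 50: heap contents = []
push(50): heap contents = [50]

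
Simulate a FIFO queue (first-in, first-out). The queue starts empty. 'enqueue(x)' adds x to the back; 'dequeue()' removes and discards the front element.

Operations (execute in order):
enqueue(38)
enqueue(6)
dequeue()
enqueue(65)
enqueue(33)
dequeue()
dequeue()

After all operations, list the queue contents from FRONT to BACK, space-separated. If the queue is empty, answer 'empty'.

enqueue(38): [38]
enqueue(6): [38, 6]
dequeue(): [6]
enqueue(65): [6, 65]
enqueue(33): [6, 65, 33]
dequeue(): [65, 33]
dequeue(): [33]

Answer: 33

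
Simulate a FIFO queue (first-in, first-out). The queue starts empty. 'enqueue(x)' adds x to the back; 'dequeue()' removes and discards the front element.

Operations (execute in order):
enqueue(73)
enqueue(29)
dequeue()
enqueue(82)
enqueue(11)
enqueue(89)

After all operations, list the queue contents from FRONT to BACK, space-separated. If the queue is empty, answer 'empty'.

Answer: 29 82 11 89

Derivation:
enqueue(73): [73]
enqueue(29): [73, 29]
dequeue(): [29]
enqueue(82): [29, 82]
enqueue(11): [29, 82, 11]
enqueue(89): [29, 82, 11, 89]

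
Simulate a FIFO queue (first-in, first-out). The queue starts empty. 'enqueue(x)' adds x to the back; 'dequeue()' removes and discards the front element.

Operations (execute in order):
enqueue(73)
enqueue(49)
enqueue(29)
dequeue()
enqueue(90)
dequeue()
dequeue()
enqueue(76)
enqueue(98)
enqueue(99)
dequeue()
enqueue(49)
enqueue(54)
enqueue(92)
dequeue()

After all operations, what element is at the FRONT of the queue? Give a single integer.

enqueue(73): queue = [73]
enqueue(49): queue = [73, 49]
enqueue(29): queue = [73, 49, 29]
dequeue(): queue = [49, 29]
enqueue(90): queue = [49, 29, 90]
dequeue(): queue = [29, 90]
dequeue(): queue = [90]
enqueue(76): queue = [90, 76]
enqueue(98): queue = [90, 76, 98]
enqueue(99): queue = [90, 76, 98, 99]
dequeue(): queue = [76, 98, 99]
enqueue(49): queue = [76, 98, 99, 49]
enqueue(54): queue = [76, 98, 99, 49, 54]
enqueue(92): queue = [76, 98, 99, 49, 54, 92]
dequeue(): queue = [98, 99, 49, 54, 92]

Answer: 98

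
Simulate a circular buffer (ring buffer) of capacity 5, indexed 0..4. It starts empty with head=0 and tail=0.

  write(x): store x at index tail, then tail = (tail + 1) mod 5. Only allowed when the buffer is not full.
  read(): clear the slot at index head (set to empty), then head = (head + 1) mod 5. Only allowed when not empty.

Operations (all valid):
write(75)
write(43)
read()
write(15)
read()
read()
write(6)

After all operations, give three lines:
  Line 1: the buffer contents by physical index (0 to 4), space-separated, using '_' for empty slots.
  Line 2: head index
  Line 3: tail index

Answer: _ _ _ 6 _
3
4

Derivation:
write(75): buf=[75 _ _ _ _], head=0, tail=1, size=1
write(43): buf=[75 43 _ _ _], head=0, tail=2, size=2
read(): buf=[_ 43 _ _ _], head=1, tail=2, size=1
write(15): buf=[_ 43 15 _ _], head=1, tail=3, size=2
read(): buf=[_ _ 15 _ _], head=2, tail=3, size=1
read(): buf=[_ _ _ _ _], head=3, tail=3, size=0
write(6): buf=[_ _ _ 6 _], head=3, tail=4, size=1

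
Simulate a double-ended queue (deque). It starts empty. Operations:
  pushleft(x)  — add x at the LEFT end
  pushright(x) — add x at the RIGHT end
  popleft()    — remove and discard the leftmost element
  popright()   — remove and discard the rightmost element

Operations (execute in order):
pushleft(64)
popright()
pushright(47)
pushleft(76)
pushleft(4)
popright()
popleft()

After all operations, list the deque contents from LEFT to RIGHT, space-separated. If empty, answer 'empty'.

pushleft(64): [64]
popright(): []
pushright(47): [47]
pushleft(76): [76, 47]
pushleft(4): [4, 76, 47]
popright(): [4, 76]
popleft(): [76]

Answer: 76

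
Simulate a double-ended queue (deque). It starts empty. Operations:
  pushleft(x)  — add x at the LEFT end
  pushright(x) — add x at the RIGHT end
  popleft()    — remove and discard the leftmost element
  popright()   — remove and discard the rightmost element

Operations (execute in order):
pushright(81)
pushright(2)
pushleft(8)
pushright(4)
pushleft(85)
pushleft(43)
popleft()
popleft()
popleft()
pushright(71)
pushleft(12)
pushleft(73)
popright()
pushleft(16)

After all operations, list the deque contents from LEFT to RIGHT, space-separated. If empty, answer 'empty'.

pushright(81): [81]
pushright(2): [81, 2]
pushleft(8): [8, 81, 2]
pushright(4): [8, 81, 2, 4]
pushleft(85): [85, 8, 81, 2, 4]
pushleft(43): [43, 85, 8, 81, 2, 4]
popleft(): [85, 8, 81, 2, 4]
popleft(): [8, 81, 2, 4]
popleft(): [81, 2, 4]
pushright(71): [81, 2, 4, 71]
pushleft(12): [12, 81, 2, 4, 71]
pushleft(73): [73, 12, 81, 2, 4, 71]
popright(): [73, 12, 81, 2, 4]
pushleft(16): [16, 73, 12, 81, 2, 4]

Answer: 16 73 12 81 2 4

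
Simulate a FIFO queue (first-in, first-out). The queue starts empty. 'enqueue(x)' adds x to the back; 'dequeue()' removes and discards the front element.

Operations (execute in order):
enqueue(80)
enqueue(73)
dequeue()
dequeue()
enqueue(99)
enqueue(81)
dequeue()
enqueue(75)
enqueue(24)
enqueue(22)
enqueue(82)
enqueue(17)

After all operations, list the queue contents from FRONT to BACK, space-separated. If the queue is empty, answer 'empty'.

enqueue(80): [80]
enqueue(73): [80, 73]
dequeue(): [73]
dequeue(): []
enqueue(99): [99]
enqueue(81): [99, 81]
dequeue(): [81]
enqueue(75): [81, 75]
enqueue(24): [81, 75, 24]
enqueue(22): [81, 75, 24, 22]
enqueue(82): [81, 75, 24, 22, 82]
enqueue(17): [81, 75, 24, 22, 82, 17]

Answer: 81 75 24 22 82 17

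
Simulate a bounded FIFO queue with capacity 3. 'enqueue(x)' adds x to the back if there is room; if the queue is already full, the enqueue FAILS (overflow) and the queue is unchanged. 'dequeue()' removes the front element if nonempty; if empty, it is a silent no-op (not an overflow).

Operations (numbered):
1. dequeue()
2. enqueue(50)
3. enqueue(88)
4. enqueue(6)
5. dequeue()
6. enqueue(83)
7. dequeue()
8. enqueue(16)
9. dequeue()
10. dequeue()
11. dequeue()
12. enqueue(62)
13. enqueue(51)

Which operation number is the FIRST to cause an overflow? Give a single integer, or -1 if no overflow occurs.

1. dequeue(): empty, no-op, size=0
2. enqueue(50): size=1
3. enqueue(88): size=2
4. enqueue(6): size=3
5. dequeue(): size=2
6. enqueue(83): size=3
7. dequeue(): size=2
8. enqueue(16): size=3
9. dequeue(): size=2
10. dequeue(): size=1
11. dequeue(): size=0
12. enqueue(62): size=1
13. enqueue(51): size=2

Answer: -1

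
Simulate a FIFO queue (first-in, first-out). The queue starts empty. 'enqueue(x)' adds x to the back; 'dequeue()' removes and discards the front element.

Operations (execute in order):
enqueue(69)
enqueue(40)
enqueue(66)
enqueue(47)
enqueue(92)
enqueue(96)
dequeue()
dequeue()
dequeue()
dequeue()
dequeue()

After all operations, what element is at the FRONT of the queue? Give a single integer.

Answer: 96

Derivation:
enqueue(69): queue = [69]
enqueue(40): queue = [69, 40]
enqueue(66): queue = [69, 40, 66]
enqueue(47): queue = [69, 40, 66, 47]
enqueue(92): queue = [69, 40, 66, 47, 92]
enqueue(96): queue = [69, 40, 66, 47, 92, 96]
dequeue(): queue = [40, 66, 47, 92, 96]
dequeue(): queue = [66, 47, 92, 96]
dequeue(): queue = [47, 92, 96]
dequeue(): queue = [92, 96]
dequeue(): queue = [96]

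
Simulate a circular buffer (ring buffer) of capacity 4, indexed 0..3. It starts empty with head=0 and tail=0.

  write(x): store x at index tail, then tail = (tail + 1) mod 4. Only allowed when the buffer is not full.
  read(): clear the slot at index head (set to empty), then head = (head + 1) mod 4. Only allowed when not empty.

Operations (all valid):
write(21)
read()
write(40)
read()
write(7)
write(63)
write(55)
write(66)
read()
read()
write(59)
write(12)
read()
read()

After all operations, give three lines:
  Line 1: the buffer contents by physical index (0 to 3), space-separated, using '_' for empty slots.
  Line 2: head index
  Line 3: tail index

Answer: _ _ 59 12
2
0

Derivation:
write(21): buf=[21 _ _ _], head=0, tail=1, size=1
read(): buf=[_ _ _ _], head=1, tail=1, size=0
write(40): buf=[_ 40 _ _], head=1, tail=2, size=1
read(): buf=[_ _ _ _], head=2, tail=2, size=0
write(7): buf=[_ _ 7 _], head=2, tail=3, size=1
write(63): buf=[_ _ 7 63], head=2, tail=0, size=2
write(55): buf=[55 _ 7 63], head=2, tail=1, size=3
write(66): buf=[55 66 7 63], head=2, tail=2, size=4
read(): buf=[55 66 _ 63], head=3, tail=2, size=3
read(): buf=[55 66 _ _], head=0, tail=2, size=2
write(59): buf=[55 66 59 _], head=0, tail=3, size=3
write(12): buf=[55 66 59 12], head=0, tail=0, size=4
read(): buf=[_ 66 59 12], head=1, tail=0, size=3
read(): buf=[_ _ 59 12], head=2, tail=0, size=2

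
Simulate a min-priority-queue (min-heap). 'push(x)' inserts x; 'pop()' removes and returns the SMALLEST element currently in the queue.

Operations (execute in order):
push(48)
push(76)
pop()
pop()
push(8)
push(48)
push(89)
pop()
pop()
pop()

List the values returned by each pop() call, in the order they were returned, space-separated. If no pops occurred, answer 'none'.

Answer: 48 76 8 48 89

Derivation:
push(48): heap contents = [48]
push(76): heap contents = [48, 76]
pop() → 48: heap contents = [76]
pop() → 76: heap contents = []
push(8): heap contents = [8]
push(48): heap contents = [8, 48]
push(89): heap contents = [8, 48, 89]
pop() → 8: heap contents = [48, 89]
pop() → 48: heap contents = [89]
pop() → 89: heap contents = []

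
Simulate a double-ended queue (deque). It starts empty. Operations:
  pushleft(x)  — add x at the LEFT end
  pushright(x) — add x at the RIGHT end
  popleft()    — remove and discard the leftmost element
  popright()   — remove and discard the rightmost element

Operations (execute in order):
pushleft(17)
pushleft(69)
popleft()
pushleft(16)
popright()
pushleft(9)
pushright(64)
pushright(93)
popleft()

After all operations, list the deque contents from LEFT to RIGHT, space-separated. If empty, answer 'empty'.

pushleft(17): [17]
pushleft(69): [69, 17]
popleft(): [17]
pushleft(16): [16, 17]
popright(): [16]
pushleft(9): [9, 16]
pushright(64): [9, 16, 64]
pushright(93): [9, 16, 64, 93]
popleft(): [16, 64, 93]

Answer: 16 64 93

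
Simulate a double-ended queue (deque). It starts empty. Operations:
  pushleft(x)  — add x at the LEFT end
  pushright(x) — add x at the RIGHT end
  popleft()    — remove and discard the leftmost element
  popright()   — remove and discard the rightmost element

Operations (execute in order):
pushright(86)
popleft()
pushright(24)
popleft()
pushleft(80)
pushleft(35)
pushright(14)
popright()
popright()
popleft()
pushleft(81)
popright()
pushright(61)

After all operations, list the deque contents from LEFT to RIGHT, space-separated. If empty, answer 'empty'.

pushright(86): [86]
popleft(): []
pushright(24): [24]
popleft(): []
pushleft(80): [80]
pushleft(35): [35, 80]
pushright(14): [35, 80, 14]
popright(): [35, 80]
popright(): [35]
popleft(): []
pushleft(81): [81]
popright(): []
pushright(61): [61]

Answer: 61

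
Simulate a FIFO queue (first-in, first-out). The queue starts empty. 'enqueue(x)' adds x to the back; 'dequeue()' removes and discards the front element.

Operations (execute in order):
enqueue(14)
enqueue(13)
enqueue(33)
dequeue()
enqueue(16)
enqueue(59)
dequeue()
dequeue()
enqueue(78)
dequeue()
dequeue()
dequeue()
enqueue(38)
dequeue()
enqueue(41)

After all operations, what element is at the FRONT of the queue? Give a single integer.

Answer: 41

Derivation:
enqueue(14): queue = [14]
enqueue(13): queue = [14, 13]
enqueue(33): queue = [14, 13, 33]
dequeue(): queue = [13, 33]
enqueue(16): queue = [13, 33, 16]
enqueue(59): queue = [13, 33, 16, 59]
dequeue(): queue = [33, 16, 59]
dequeue(): queue = [16, 59]
enqueue(78): queue = [16, 59, 78]
dequeue(): queue = [59, 78]
dequeue(): queue = [78]
dequeue(): queue = []
enqueue(38): queue = [38]
dequeue(): queue = []
enqueue(41): queue = [41]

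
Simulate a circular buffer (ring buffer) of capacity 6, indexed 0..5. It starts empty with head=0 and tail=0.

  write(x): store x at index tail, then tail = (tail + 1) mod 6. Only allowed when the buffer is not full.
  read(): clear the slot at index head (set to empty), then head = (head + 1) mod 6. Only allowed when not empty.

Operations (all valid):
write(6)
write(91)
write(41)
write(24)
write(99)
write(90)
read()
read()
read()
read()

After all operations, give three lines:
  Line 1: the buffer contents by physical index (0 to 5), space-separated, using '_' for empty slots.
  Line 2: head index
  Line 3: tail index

Answer: _ _ _ _ 99 90
4
0

Derivation:
write(6): buf=[6 _ _ _ _ _], head=0, tail=1, size=1
write(91): buf=[6 91 _ _ _ _], head=0, tail=2, size=2
write(41): buf=[6 91 41 _ _ _], head=0, tail=3, size=3
write(24): buf=[6 91 41 24 _ _], head=0, tail=4, size=4
write(99): buf=[6 91 41 24 99 _], head=0, tail=5, size=5
write(90): buf=[6 91 41 24 99 90], head=0, tail=0, size=6
read(): buf=[_ 91 41 24 99 90], head=1, tail=0, size=5
read(): buf=[_ _ 41 24 99 90], head=2, tail=0, size=4
read(): buf=[_ _ _ 24 99 90], head=3, tail=0, size=3
read(): buf=[_ _ _ _ 99 90], head=4, tail=0, size=2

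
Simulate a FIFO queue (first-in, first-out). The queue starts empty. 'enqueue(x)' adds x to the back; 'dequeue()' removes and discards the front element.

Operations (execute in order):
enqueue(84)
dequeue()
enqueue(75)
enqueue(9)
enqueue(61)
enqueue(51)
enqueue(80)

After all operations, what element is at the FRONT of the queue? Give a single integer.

enqueue(84): queue = [84]
dequeue(): queue = []
enqueue(75): queue = [75]
enqueue(9): queue = [75, 9]
enqueue(61): queue = [75, 9, 61]
enqueue(51): queue = [75, 9, 61, 51]
enqueue(80): queue = [75, 9, 61, 51, 80]

Answer: 75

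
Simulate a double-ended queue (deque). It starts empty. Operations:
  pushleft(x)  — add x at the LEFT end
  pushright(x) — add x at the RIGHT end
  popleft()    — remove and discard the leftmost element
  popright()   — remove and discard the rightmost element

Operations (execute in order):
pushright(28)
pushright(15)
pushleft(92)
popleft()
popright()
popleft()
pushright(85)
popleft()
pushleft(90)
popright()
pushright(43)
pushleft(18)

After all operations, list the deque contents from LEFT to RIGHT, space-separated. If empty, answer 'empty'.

Answer: 18 43

Derivation:
pushright(28): [28]
pushright(15): [28, 15]
pushleft(92): [92, 28, 15]
popleft(): [28, 15]
popright(): [28]
popleft(): []
pushright(85): [85]
popleft(): []
pushleft(90): [90]
popright(): []
pushright(43): [43]
pushleft(18): [18, 43]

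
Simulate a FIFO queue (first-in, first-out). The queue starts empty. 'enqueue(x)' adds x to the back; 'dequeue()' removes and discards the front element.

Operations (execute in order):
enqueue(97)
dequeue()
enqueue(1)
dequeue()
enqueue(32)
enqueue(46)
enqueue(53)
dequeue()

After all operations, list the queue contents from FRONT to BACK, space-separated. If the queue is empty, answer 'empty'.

Answer: 46 53

Derivation:
enqueue(97): [97]
dequeue(): []
enqueue(1): [1]
dequeue(): []
enqueue(32): [32]
enqueue(46): [32, 46]
enqueue(53): [32, 46, 53]
dequeue(): [46, 53]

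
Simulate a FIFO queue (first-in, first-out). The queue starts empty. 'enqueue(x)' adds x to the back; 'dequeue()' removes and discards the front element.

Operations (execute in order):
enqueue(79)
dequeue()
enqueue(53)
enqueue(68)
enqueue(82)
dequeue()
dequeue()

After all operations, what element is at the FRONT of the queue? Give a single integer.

Answer: 82

Derivation:
enqueue(79): queue = [79]
dequeue(): queue = []
enqueue(53): queue = [53]
enqueue(68): queue = [53, 68]
enqueue(82): queue = [53, 68, 82]
dequeue(): queue = [68, 82]
dequeue(): queue = [82]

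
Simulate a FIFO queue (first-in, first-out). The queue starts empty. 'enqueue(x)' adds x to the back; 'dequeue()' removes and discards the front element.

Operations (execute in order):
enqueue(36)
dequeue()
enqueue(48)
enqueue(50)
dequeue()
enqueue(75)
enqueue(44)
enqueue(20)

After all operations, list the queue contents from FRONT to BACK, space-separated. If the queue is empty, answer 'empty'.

enqueue(36): [36]
dequeue(): []
enqueue(48): [48]
enqueue(50): [48, 50]
dequeue(): [50]
enqueue(75): [50, 75]
enqueue(44): [50, 75, 44]
enqueue(20): [50, 75, 44, 20]

Answer: 50 75 44 20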